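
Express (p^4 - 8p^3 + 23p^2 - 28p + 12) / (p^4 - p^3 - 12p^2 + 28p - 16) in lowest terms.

Repeated division with remainder:
  p^4 - 8p^3 + 23p^2 - 28p + 12 = (p^4 - p^3 - 12p^2 + 28p - 16) + (-7p^3 + 35p^2 - 56p + 28)
  p^4 - p^3 - 12p^2 + 28p - 16 = (-(1/7)p - 4/7)(-7p^3 + 35p^2 - 56p + 28) + (0)
Last nonzero remainder: -7p^3 + 35p^2 - 56p + 28. Dividing through by -7 gives the monic gcd p^3 - 5p^2 + 8p - 4.
Cancel p^3 - 5p^2 + 8p - 4 from numerator and denominator to get the reduced form.

(p - 3)/(p + 4)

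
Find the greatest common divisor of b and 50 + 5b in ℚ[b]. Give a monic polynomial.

1

Apply the Euclidean algorithm:
  b = (1/5)(5b + 50) + (-10)
  5b + 50 = (-(1/2)b - 5)(-10) + (0)
The last nonzero remainder is the constant -10, so the polynomials are coprime and gcd = 1.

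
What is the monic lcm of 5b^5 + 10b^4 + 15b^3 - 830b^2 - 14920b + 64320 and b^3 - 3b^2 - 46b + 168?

Euclidean algorithm in ℚ[b]:
  5b^5 + 10b^4 + 15b^3 - 830b^2 - 14920b + 64320 = (5b^2 + 25b + 320)(b^3 - 3b^2 - 46b + 168) + (440b^2 - 4400b + 10560)
  b^3 - 3b^2 - 46b + 168 = ((1/440)b + 7/440)(440b^2 - 4400b + 10560) + (0)
Last nonzero remainder: 440b^2 - 4400b + 10560. Dividing through by 440 gives the monic gcd b^2 - 10b + 24.
Then lcm(f, g) = f·g / gcd(f, g); expanding and making the result monic gives the answer.

b^6 + 9b^5 + 17b^4 - 145b^3 - 4146b^2 - 8024b + 90048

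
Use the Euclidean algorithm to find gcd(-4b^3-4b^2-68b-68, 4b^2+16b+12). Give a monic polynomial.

Apply the Euclidean algorithm:
  -4b^3-4b^2-68b-68 = (-b+3)(4b^2+16b+12) + (-104b-104)
  4b^2+16b+12 = (-(1/26)b-3/26)(-104b-104) + (0)
Last nonzero remainder: -104b-104. Dividing through by -104 gives the monic gcd b+1.

b+1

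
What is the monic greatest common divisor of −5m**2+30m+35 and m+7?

1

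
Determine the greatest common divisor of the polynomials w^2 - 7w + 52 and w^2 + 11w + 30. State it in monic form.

1

Apply the Euclidean algorithm:
  w^2 - 7w + 52 = (w^2 + 11w + 30) + (-18w + 22)
  w^2 + 11w + 30 = (-(1/18)w - 55/81)(-18w + 22) + (3640/81)
  -18w + 22 = (-(729/1820)w + 891/1820)(3640/81) + (0)
The last nonzero remainder is the constant 3640/81, so the polynomials are coprime and gcd = 1.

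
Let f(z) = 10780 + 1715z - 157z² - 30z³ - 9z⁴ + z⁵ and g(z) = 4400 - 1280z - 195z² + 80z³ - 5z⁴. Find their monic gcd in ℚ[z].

-44 - 7z + z²

Repeated division with remainder:
  z⁵ - 9z⁴ - 30z³ - 157z² + 1715z + 10780 = (-(1/5)z - 7/5)(-5z⁴ + 80z³ - 195z² - 1280z + 4400) + (43z³ - 686z² + 803z + 16940)
  -5z⁴ + 80z³ - 195z² - 1280z + 4400 = (-(5/43)z + 10/1849)(43z³ - 686z² + 803z + 16940) + (-(181050/1849)z² + (1267350/1849)z + 7966200/1849)
  43z³ - 686z² + 803z + 16940 = (-(79507/181050)z + 142373/36210)(-(181050/1849)z² + (1267350/1849)z + 7966200/1849) + (0)
Last nonzero remainder: -(181050/1849)z² + (1267350/1849)z + 7966200/1849. Dividing through by -181050/1849 gives the monic gcd z² - 7z - 44.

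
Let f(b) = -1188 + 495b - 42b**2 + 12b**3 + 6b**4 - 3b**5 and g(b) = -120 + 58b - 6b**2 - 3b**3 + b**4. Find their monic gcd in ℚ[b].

-12 + b + b**2

Apply the Euclidean algorithm:
  -3b**5 + 6b**4 + 12b**3 - 42b**2 + 495b - 1188 = (-3b - 3)(b**4 - 3b**3 - 6b**2 + 58b - 120) + (-15b**3 + 114b**2 + 309b - 1548)
  b**4 - 3b**3 - 6b**2 + 58b - 120 = (-(1/15)b - 23/75)(-15b**3 + 114b**2 + 309b - 1548) + ((1239/25)b**2 + (1239/25)b - 14868/25)
  -15b**3 + 114b**2 + 309b - 1548 = (-(125/413)b + 1075/413)((1239/25)b**2 + (1239/25)b - 14868/25) + (0)
Last nonzero remainder: (1239/25)b**2 + (1239/25)b - 14868/25. Dividing through by 1239/25 gives the monic gcd b**2 + b - 12.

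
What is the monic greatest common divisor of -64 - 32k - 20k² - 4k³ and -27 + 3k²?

1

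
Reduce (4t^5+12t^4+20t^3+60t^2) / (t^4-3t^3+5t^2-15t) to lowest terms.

(4t^2+12t)/(t-3)

Apply the Euclidean algorithm:
  4t^5+12t^4+20t^3+60t^2 = (4t+24)(t^4-3t^3+5t^2-15t) + (72t^3+360t)
  t^4-3t^3+5t^2-15t = ((1/72)t-1/24)(72t^3+360t) + (0)
Last nonzero remainder: 72t^3+360t. Dividing through by 72 gives the monic gcd t^3+5t.
Cancel t^3+5t from numerator and denominator to get the reduced form.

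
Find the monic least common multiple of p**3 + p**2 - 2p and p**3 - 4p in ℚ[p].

p**4 - p**3 - 4p**2 + 4p

Repeated division with remainder:
  p**3 + p**2 - 2p = (p**3 - 4p) + (p**2 + 2p)
  p**3 - 4p = (p - 2)(p**2 + 2p) + (0)
The last nonzero remainder p**2 + 2p is already monic.
Then lcm(f, g) = f·g / gcd(f, g); expanding and making the result monic gives the answer.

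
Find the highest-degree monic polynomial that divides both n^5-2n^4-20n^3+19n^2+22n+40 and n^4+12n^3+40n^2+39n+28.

Euclidean algorithm in ℚ[n]:
  n^5-2n^4-20n^3+19n^2+22n+40 = (n-14)(n^4+12n^3+40n^2+39n+28) + (108n^3+540n^2+540n+432)
  n^4+12n^3+40n^2+39n+28 = ((1/108)n+7/108)(108n^3+540n^2+540n+432) + (0)
Last nonzero remainder: 108n^3+540n^2+540n+432. Dividing through by 108 gives the monic gcd n^3+5n^2+5n+4.

n^3+5n^2+5n+4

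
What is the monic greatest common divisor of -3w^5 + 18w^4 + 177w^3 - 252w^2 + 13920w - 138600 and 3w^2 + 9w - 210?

Repeated division with remainder:
  -3w^5 + 18w^4 + 177w^3 - 252w^2 + 13920w - 138600 = (-w^3 + 9w^2 - 38w + 660)(3w^2 + 9w - 210) + (0)
Last nonzero remainder: 3w^2 + 9w - 210. Dividing through by 3 gives the monic gcd w^2 + 3w - 70.

w^2 + 3w - 70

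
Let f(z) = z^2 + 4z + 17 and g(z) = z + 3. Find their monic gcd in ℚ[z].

1

Euclidean algorithm in ℚ[z]:
  z^2 + 4z + 17 = (z + 1)(z + 3) + (14)
  z + 3 = ((1/14)z + 3/14)(14) + (0)
The last nonzero remainder is the constant 14, so the polynomials are coprime and gcd = 1.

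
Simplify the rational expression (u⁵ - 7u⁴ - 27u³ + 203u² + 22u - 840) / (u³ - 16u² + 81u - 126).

(u³ + 3u² - 18u - 40)/(u - 6)

Euclidean algorithm in ℚ[u]:
  u⁵ - 7u⁴ - 27u³ + 203u² + 22u - 840 = (u² + 9u + 36)(u³ - 16u² + 81u - 126) + (176u² - 1760u + 3696)
  u³ - 16u² + 81u - 126 = ((1/176)u - 3/88)(176u² - 1760u + 3696) + (0)
Last nonzero remainder: 176u² - 1760u + 3696. Dividing through by 176 gives the monic gcd u² - 10u + 21.
Cancel u² - 10u + 21 from numerator and denominator to get the reduced form.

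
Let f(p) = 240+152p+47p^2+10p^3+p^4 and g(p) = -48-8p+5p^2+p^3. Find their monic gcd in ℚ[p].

16+8p+p^2

Euclidean algorithm in ℚ[p]:
  p^4+10p^3+47p^2+152p+240 = (p+5)(p^3+5p^2-8p-48) + (30p^2+240p+480)
  p^3+5p^2-8p-48 = ((1/30)p-1/10)(30p^2+240p+480) + (0)
Last nonzero remainder: 30p^2+240p+480. Dividing through by 30 gives the monic gcd p^2+8p+16.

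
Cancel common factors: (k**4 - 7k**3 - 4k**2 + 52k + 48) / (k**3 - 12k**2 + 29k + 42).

(k**2 - 2k - 8)/(k - 7)

By polynomial division,
  k**4 - 7k**3 - 4k**2 + 52k + 48 = (k + 5)(k**3 - 12k**2 + 29k + 42) + (27k**2 - 135k - 162)
  k**3 - 12k**2 + 29k + 42 = ((1/27)k - 7/27)(27k**2 - 135k - 162) + (0)
Last nonzero remainder: 27k**2 - 135k - 162. Dividing through by 27 gives the monic gcd k**2 - 5k - 6.
Cancel k**2 - 5k - 6 from numerator and denominator to get the reduced form.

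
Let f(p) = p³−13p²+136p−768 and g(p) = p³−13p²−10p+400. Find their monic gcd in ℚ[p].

p−8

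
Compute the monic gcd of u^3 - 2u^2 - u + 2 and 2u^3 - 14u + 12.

Apply the Euclidean algorithm:
  u^3 - 2u^2 - u + 2 = (1/2)(2u^3 - 14u + 12) + (-2u^2 + 6u - 4)
  2u^3 - 14u + 12 = (-u - 3)(-2u^2 + 6u - 4) + (0)
Last nonzero remainder: -2u^2 + 6u - 4. Dividing through by -2 gives the monic gcd u^2 - 3u + 2.

u^2 - 3u + 2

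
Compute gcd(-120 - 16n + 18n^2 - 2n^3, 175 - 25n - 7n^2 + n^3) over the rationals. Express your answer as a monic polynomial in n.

-5 + n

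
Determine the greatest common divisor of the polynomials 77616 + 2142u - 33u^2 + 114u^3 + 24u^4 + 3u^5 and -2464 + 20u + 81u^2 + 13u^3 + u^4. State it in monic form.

Repeated division with remainder:
  3u^5 + 24u^4 + 114u^3 - 33u^2 + 2142u + 77616 = (3u - 15)(u^4 + 13u^3 + 81u^2 + 20u - 2464) + (66u^3 + 1122u^2 + 9834u + 40656)
  u^4 + 13u^3 + 81u^2 + 20u - 2464 = ((1/66)u - 2/33)(66u^3 + 1122u^2 + 9834u + 40656) + (0)
Last nonzero remainder: 66u^3 + 1122u^2 + 9834u + 40656. Dividing through by 66 gives the monic gcd u^3 + 17u^2 + 149u + 616.

616 + 149u + 17u^2 + u^3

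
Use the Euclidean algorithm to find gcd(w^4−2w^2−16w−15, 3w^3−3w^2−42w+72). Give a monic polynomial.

Euclidean algorithm in ℚ[w]:
  w^4−2w^2−16w−15 = ((1/3)w+1/3)(3w^3−3w^2−42w+72) + (13w^2−26w−39)
  3w^3−3w^2−42w+72 = ((3/13)w+3/13)(13w^2−26w−39) + (−27w+81)
  13w^2−26w−39 = (−(13/27)w−13/27)(−27w+81) + (0)
Last nonzero remainder: −27w+81. Dividing through by −27 gives the monic gcd w−3.

w−3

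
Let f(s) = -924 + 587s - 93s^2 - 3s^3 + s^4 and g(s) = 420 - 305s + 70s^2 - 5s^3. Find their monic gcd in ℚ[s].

-84 + 61s - 14s^2 + s^3

Euclidean algorithm in ℚ[s]:
  s^4 - 3s^3 - 93s^2 + 587s - 924 = (-(1/5)s - 11/5)(-5s^3 + 70s^2 - 305s + 420) + (0)
Last nonzero remainder: -5s^3 + 70s^2 - 305s + 420. Dividing through by -5 gives the monic gcd s^3 - 14s^2 + 61s - 84.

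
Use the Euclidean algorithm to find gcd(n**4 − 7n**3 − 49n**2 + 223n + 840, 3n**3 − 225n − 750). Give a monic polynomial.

n + 5

By polynomial division,
  n**4 − 7n**3 − 49n**2 + 223n + 840 = ((1/3)n − 7/3)(3n**3 − 225n − 750) + (26n**2 − 52n − 910)
  3n**3 − 225n − 750 = ((3/26)n + 3/13)(26n**2 − 52n − 910) + (−108n − 540)
  26n**2 − 52n − 910 = (−(13/54)n + 91/54)(−108n − 540) + (0)
Last nonzero remainder: −108n − 540. Dividing through by −108 gives the monic gcd n + 5.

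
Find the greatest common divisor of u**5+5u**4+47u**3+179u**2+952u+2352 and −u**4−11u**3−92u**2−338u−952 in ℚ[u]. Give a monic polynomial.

Repeated division with remainder:
  u**5+5u**4+47u**3+179u**2+952u+2352 = (−u+6)(−u**4−11u**3−92u**2−338u−952) + (21u**3+393u**2+2028u+8064)
  −u**4−11u**3−92u**2−338u−952 = (−(1/21)u+18/49)(21u**3+393u**2+2028u+8064) + (−(6850/49)u**2−(34250/49)u−27400/7)
  21u**3+393u**2+2028u+8064 = (−(1029/6850)u−7056/3425)(−(6850/49)u**2−(34250/49)u−27400/7) + (0)
Last nonzero remainder: −(6850/49)u**2−(34250/49)u−27400/7. Dividing through by −6850/49 gives the monic gcd u**2+5u+28.

u**2+5u+28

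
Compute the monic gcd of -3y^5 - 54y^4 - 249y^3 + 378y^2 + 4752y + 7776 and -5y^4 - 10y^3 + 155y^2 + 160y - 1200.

y^2 - 16

Repeated division with remainder:
  -3y^5 - 54y^4 - 249y^3 + 378y^2 + 4752y + 7776 = ((3/5)y + 48/5)(-5y^4 - 10y^3 + 155y^2 + 160y - 1200) + (-246y^3 - 1206y^2 + 3936y + 19296)
  -5y^4 - 10y^3 + 155y^2 + 160y - 1200 = ((5/246)y - 595/10086)(-246y^3 - 1206y^2 + 3936y + 19296) + ((6480/1681)y^2 - 103680/1681)
  -246y^3 - 1206y^2 + 3936y + 19296 = (-(68921/1080)y - 112627/360)((6480/1681)y^2 - 103680/1681) + (0)
Last nonzero remainder: (6480/1681)y^2 - 103680/1681. Dividing through by 6480/1681 gives the monic gcd y^2 - 16.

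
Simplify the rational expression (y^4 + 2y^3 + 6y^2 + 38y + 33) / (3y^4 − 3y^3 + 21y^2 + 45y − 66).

(y^2 + 4y + 3)/(3y^2 + 3y − 6)

By polynomial division,
  y^4 + 2y^3 + 6y^2 + 38y + 33 = (1/3)(3y^4 − 3y^3 + 21y^2 + 45y − 66) + (3y^3 − y^2 + 23y + 55)
  3y^4 − 3y^3 + 21y^2 + 45y − 66 = (y − 2/3)(3y^3 − y^2 + 23y + 55) + (−(8/3)y^2 + (16/3)y − 88/3)
  3y^3 − y^2 + 23y + 55 = (−(9/8)y − 15/8)(−(8/3)y^2 + (16/3)y − 88/3) + (0)
Last nonzero remainder: −(8/3)y^2 + (16/3)y − 88/3. Dividing through by −8/3 gives the monic gcd y^2 − 2y + 11.
Cancel y^2 − 2y + 11 from numerator and denominator to get the reduced form.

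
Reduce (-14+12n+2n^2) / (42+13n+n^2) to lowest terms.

(-2+2n)/(6+n)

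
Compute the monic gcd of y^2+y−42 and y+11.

1

By polynomial division,
  y^2+y−42 = (y−10)(y+11) + (68)
  y+11 = ((1/68)y+11/68)(68) + (0)
The last nonzero remainder is the constant 68, so the polynomials are coprime and gcd = 1.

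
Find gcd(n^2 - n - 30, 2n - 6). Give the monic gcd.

Apply the Euclidean algorithm:
  n^2 - n - 30 = ((1/2)n + 1)(2n - 6) + (-24)
  2n - 6 = (-(1/12)n + 1/4)(-24) + (0)
The last nonzero remainder is the constant -24, so the polynomials are coprime and gcd = 1.

1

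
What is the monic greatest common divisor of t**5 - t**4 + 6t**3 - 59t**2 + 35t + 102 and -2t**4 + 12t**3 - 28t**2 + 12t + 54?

Repeated division with remainder:
  t**5 - t**4 + 6t**3 - 59t**2 + 35t + 102 = (-(1/2)t - 5/2)(-2t**4 + 12t**3 - 28t**2 + 12t + 54) + (22t**3 - 123t**2 + 92t + 237)
  -2t**4 + 12t**3 - 28t**2 + 12t + 54 = (-(1/11)t + 9/242)(22t**3 - 123t**2 + 92t + 237) + (-(3645/242)t**2 + (3645/121)t + 10935/242)
  22t**3 - 123t**2 + 92t + 237 = (-(5324/3645)t + 19118/3645)(-(3645/242)t**2 + (3645/121)t + 10935/242) + (0)
Last nonzero remainder: -(3645/242)t**2 + (3645/121)t + 10935/242. Dividing through by -3645/242 gives the monic gcd t**2 - 2t - 3.

t**2 - 2t - 3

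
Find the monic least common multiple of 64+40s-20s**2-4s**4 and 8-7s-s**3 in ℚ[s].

16-6s-15s**2+5s**3-s**4+s**5

Apply the Euclidean algorithm:
  -4s**4-20s**2+40s+64 = (4s)(-s**3-7s+8) + (8s**2+8s+64)
  -s**3-7s+8 = (-(1/8)s+1/8)(8s**2+8s+64) + (0)
Last nonzero remainder: 8s**2+8s+64. Dividing through by 8 gives the monic gcd s**2+s+8.
Then lcm(f, g) = f·g / gcd(f, g); expanding and making the result monic gives the answer.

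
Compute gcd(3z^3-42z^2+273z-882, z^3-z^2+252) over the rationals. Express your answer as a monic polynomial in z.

By polynomial division,
  3z^3-42z^2+273z-882 = (3)(z^3-z^2+252) + (-39z^2+273z-1638)
  z^3-z^2+252 = (-(1/39)z-2/13)(-39z^2+273z-1638) + (0)
Last nonzero remainder: -39z^2+273z-1638. Dividing through by -39 gives the monic gcd z^2-7z+42.

z^2-7z+42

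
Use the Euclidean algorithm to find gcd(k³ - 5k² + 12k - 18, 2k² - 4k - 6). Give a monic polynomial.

k - 3

Repeated division with remainder:
  k³ - 5k² + 12k - 18 = ((1/2)k - 3/2)(2k² - 4k - 6) + (9k - 27)
  2k² - 4k - 6 = ((2/9)k + 2/9)(9k - 27) + (0)
Last nonzero remainder: 9k - 27. Dividing through by 9 gives the monic gcd k - 3.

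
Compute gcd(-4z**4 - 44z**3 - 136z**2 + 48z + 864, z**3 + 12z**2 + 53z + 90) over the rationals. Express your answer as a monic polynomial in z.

Euclidean algorithm in ℚ[z]:
  -4z**4 - 44z**3 - 136z**2 + 48z + 864 = (-4z + 4)(z**3 + 12z**2 + 53z + 90) + (28z**2 + 196z + 504)
  z**3 + 12z**2 + 53z + 90 = ((1/28)z + 5/28)(28z**2 + 196z + 504) + (0)
Last nonzero remainder: 28z**2 + 196z + 504. Dividing through by 28 gives the monic gcd z**2 + 7z + 18.

z**2 + 7z + 18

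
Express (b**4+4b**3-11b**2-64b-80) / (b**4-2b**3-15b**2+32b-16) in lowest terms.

(b**2+4b+5)/(b**2-2b+1)

Euclidean algorithm in ℚ[b]:
  b**4+4b**3-11b**2-64b-80 = (b**4-2b**3-15b**2+32b-16) + (6b**3+4b**2-96b-64)
  b**4-2b**3-15b**2+32b-16 = ((1/6)b-4/9)(6b**3+4b**2-96b-64) + ((25/9)b**2-400/9)
  6b**3+4b**2-96b-64 = ((54/25)b+36/25)((25/9)b**2-400/9) + (0)
Last nonzero remainder: (25/9)b**2-400/9. Dividing through by 25/9 gives the monic gcd b**2-16.
Cancel b**2-16 from numerator and denominator to get the reduced form.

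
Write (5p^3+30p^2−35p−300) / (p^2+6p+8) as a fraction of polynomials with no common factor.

(5p^2+10p−75)/(p+2)

Apply the Euclidean algorithm:
  5p^3+30p^2−35p−300 = (5p)(p^2+6p+8) + (−75p−300)
  p^2+6p+8 = (−(1/75)p−2/75)(−75p−300) + (0)
Last nonzero remainder: −75p−300. Dividing through by −75 gives the monic gcd p+4.
Cancel p+4 from numerator and denominator to get the reduced form.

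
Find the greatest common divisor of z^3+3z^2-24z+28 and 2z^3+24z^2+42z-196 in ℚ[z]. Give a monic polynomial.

z^2+5z-14

By polynomial division,
  z^3+3z^2-24z+28 = (1/2)(2z^3+24z^2+42z-196) + (-9z^2-45z+126)
  2z^3+24z^2+42z-196 = (-(2/9)z-14/9)(-9z^2-45z+126) + (0)
Last nonzero remainder: -9z^2-45z+126. Dividing through by -9 gives the monic gcd z^2+5z-14.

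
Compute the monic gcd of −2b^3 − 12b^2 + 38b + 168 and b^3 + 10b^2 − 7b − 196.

b^2 + 3b − 28

Euclidean algorithm in ℚ[b]:
  −2b^3 − 12b^2 + 38b + 168 = (−2)(b^3 + 10b^2 − 7b − 196) + (8b^2 + 24b − 224)
  b^3 + 10b^2 − 7b − 196 = ((1/8)b + 7/8)(8b^2 + 24b − 224) + (0)
Last nonzero remainder: 8b^2 + 24b − 224. Dividing through by 8 gives the monic gcd b^2 + 3b − 28.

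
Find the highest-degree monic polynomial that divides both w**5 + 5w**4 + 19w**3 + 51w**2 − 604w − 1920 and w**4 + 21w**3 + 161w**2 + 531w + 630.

w**2 + 8w + 15

Repeated division with remainder:
  w**5 + 5w**4 + 19w**3 + 51w**2 − 604w − 1920 = (w − 16)(w**4 + 21w**3 + 161w**2 + 531w + 630) + (194w**3 + 2096w**2 + 7262w + 8160)
  w**4 + 21w**3 + 161w**2 + 531w + 630 = ((1/194)w + 989/18818)(194w**3 + 2096w**2 + 7262w + 8160) + ((126170/9409)w**2 + (1009360/9409)w + 1892550/9409)
  194w**3 + 2096w**2 + 7262w + 8160 = ((912673/63085)w + 2559248/63085)((126170/9409)w**2 + (1009360/9409)w + 1892550/9409) + (0)
Last nonzero remainder: (126170/9409)w**2 + (1009360/9409)w + 1892550/9409. Dividing through by 126170/9409 gives the monic gcd w**2 + 8w + 15.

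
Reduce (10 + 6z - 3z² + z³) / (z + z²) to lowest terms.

(10 - 4z + z²)/(z)

By polynomial division,
  z³ - 3z² + 6z + 10 = (z - 4)(z² + z) + (10z + 10)
  z² + z = ((1/10)z)(10z + 10) + (0)
Last nonzero remainder: 10z + 10. Dividing through by 10 gives the monic gcd z + 1.
Cancel z + 1 from numerator and denominator to get the reduced form.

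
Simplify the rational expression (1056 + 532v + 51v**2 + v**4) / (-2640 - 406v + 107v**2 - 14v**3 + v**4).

(4 + v)/(-10 + v)

Repeated division with remainder:
  v**4 + 51v**2 + 532v + 1056 = (v**4 - 14v**3 + 107v**2 - 406v - 2640) + (14v**3 - 56v**2 + 938v + 3696)
  v**4 - 14v**3 + 107v**2 - 406v - 2640 = ((1/14)v - 5/7)(14v**3 - 56v**2 + 938v + 3696) + (0)
Last nonzero remainder: 14v**3 - 56v**2 + 938v + 3696. Dividing through by 14 gives the monic gcd v**3 - 4v**2 + 67v + 264.
Cancel v**3 - 4v**2 + 67v + 264 from numerator and denominator to get the reduced form.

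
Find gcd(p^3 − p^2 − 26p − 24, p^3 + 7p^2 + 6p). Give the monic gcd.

Repeated division with remainder:
  p^3 − p^2 − 26p − 24 = (p^3 + 7p^2 + 6p) + (−8p^2 − 32p − 24)
  p^3 + 7p^2 + 6p = (−(1/8)p − 3/8)(−8p^2 − 32p − 24) + (−9p − 9)
  −8p^2 − 32p − 24 = ((8/9)p + 8/3)(−9p − 9) + (0)
Last nonzero remainder: −9p − 9. Dividing through by −9 gives the monic gcd p + 1.

p + 1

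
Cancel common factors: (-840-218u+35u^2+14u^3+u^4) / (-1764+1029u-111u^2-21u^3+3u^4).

(30+11u+u^2)/(63-30u+3u^2)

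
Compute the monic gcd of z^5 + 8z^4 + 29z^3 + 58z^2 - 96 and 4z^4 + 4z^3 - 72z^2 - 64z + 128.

Repeated division with remainder:
  z^5 + 8z^4 + 29z^3 + 58z^2 - 96 = ((1/4)z + 7/4)(4z^4 + 4z^3 - 72z^2 - 64z + 128) + (40z^3 + 200z^2 + 80z - 320)
  4z^4 + 4z^3 - 72z^2 - 64z + 128 = ((1/10)z - 2/5)(40z^3 + 200z^2 + 80z - 320) + (0)
Last nonzero remainder: 40z^3 + 200z^2 + 80z - 320. Dividing through by 40 gives the monic gcd z^3 + 5z^2 + 2z - 8.

z^3 + 5z^2 + 2z - 8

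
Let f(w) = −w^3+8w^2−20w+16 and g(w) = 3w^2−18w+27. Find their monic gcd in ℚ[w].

1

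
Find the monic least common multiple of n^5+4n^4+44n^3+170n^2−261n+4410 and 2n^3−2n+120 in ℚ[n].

n^6+8n^5+60n^4+346n^3+419n^2+3366n+17640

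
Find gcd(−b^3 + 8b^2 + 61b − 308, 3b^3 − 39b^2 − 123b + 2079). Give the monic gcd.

b^2 − 4b − 77

By polynomial division,
  −b^3 + 8b^2 + 61b − 308 = (−1/3)(3b^3 − 39b^2 − 123b + 2079) + (−5b^2 + 20b + 385)
  3b^3 − 39b^2 − 123b + 2079 = (−(3/5)b + 27/5)(−5b^2 + 20b + 385) + (0)
Last nonzero remainder: −5b^2 + 20b + 385. Dividing through by −5 gives the monic gcd b^2 − 4b − 77.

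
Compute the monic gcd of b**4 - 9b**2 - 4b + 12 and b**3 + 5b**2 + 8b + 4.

By polynomial division,
  b**4 - 9b**2 - 4b + 12 = (b - 5)(b**3 + 5b**2 + 8b + 4) + (8b**2 + 32b + 32)
  b**3 + 5b**2 + 8b + 4 = ((1/8)b + 1/8)(8b**2 + 32b + 32) + (0)
Last nonzero remainder: 8b**2 + 32b + 32. Dividing through by 8 gives the monic gcd b**2 + 4b + 4.

b**2 + 4b + 4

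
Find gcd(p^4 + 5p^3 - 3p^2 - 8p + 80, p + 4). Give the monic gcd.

Repeated division with remainder:
  p^4 + 5p^3 - 3p^2 - 8p + 80 = (p^3 + p^2 - 7p + 20)(p + 4) + (0)
The last nonzero remainder p + 4 is already monic.

p + 4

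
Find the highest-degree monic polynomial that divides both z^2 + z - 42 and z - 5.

1

Euclidean algorithm in ℚ[z]:
  z^2 + z - 42 = (z + 6)(z - 5) + (-12)
  z - 5 = (-(1/12)z + 5/12)(-12) + (0)
The last nonzero remainder is the constant -12, so the polynomials are coprime and gcd = 1.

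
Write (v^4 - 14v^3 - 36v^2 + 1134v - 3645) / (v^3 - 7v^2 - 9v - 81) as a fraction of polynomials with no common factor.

(v^3 - 5v^2 - 81v + 405)/(v^2 + 2v + 9)

By polynomial division,
  v^4 - 14v^3 - 36v^2 + 1134v - 3645 = (v - 7)(v^3 - 7v^2 - 9v - 81) + (-76v^2 + 1152v - 4212)
  v^3 - 7v^2 - 9v - 81 = (-(1/76)v - 155/1444)(-76v^2 + 1152v - 4212) + ((21384/361)v - 192456/361)
  -76v^2 + 1152v - 4212 = (-(6859/5346)v + 4693/594)((21384/361)v - 192456/361) + (0)
Last nonzero remainder: (21384/361)v - 192456/361. Dividing through by 21384/361 gives the monic gcd v - 9.
Cancel v - 9 from numerator and denominator to get the reduced form.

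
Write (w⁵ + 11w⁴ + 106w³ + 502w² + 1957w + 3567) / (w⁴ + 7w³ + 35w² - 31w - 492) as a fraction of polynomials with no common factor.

(w³ + 5w² + 35w + 87)/(w² + w - 12)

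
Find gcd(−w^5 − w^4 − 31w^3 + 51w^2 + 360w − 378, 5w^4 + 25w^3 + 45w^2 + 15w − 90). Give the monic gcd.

w^2 + 2w − 3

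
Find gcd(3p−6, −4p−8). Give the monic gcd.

1

Euclidean algorithm in ℚ[p]:
  3p−6 = (−3/4)(−4p−8) + (−12)
  −4p−8 = ((1/3)p+2/3)(−12) + (0)
The last nonzero remainder is the constant −12, so the polynomials are coprime and gcd = 1.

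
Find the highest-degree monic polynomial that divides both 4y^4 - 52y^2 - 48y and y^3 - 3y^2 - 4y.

y^3 - 3y^2 - 4y

Repeated division with remainder:
  4y^4 - 52y^2 - 48y = (4y + 12)(y^3 - 3y^2 - 4y) + (0)
The last nonzero remainder y^3 - 3y^2 - 4y is already monic.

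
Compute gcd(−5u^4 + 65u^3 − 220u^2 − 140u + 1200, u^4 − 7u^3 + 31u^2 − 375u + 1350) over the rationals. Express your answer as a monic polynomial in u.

u^2 − 11u + 30

Euclidean algorithm in ℚ[u]:
  −5u^4 + 65u^3 − 220u^2 − 140u + 1200 = (−5)(u^4 − 7u^3 + 31u^2 − 375u + 1350) + (30u^3 − 65u^2 − 2015u + 7950)
  u^4 − 7u^3 + 31u^2 − 375u + 1350 = ((1/30)u − 29/180)(30u^3 − 65u^2 − 2015u + 7950) + ((3157/36)u^2 − (34727/36)u + 15785/6)
  30u^3 − 65u^2 − 2015u + 7950 = ((1080/3157)u + 9540/3157)((3157/36)u^2 − (34727/36)u + 15785/6) + (0)
Last nonzero remainder: (3157/36)u^2 − (34727/36)u + 15785/6. Dividing through by 3157/36 gives the monic gcd u^2 − 11u + 30.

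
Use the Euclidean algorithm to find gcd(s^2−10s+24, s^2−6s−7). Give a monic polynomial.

1

Repeated division with remainder:
  s^2−10s+24 = (s^2−6s−7) + (−4s+31)
  s^2−6s−7 = (−(1/4)s−7/16)(−4s+31) + (105/16)
  −4s+31 = (−(64/105)s+496/105)(105/16) + (0)
The last nonzero remainder is the constant 105/16, so the polynomials are coprime and gcd = 1.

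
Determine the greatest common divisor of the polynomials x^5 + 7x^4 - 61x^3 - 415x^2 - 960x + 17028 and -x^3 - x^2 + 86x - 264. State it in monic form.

Apply the Euclidean algorithm:
  x^5 + 7x^4 - 61x^3 - 415x^2 - 960x + 17028 = (-x^2 - 6x - 19)(-x^3 - x^2 + 86x - 264) + (-182x^2 - 910x + 12012)
  -x^3 - x^2 + 86x - 264 = ((1/182)x - 2/91)(-182x^2 - 910x + 12012) + (0)
Last nonzero remainder: -182x^2 - 910x + 12012. Dividing through by -182 gives the monic gcd x^2 + 5x - 66.

x^2 + 5x - 66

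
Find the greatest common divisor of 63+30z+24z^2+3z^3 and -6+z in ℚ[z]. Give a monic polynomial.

1

Euclidean algorithm in ℚ[z]:
  3z^3+24z^2+30z+63 = (3z^2+42z+282)(z-6) + (1755)
  z-6 = ((1/1755)z-2/585)(1755) + (0)
The last nonzero remainder is the constant 1755, so the polynomials are coprime and gcd = 1.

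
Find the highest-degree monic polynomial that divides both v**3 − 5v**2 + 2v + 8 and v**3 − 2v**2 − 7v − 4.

v**2 − 3v − 4

Apply the Euclidean algorithm:
  v**3 − 5v**2 + 2v + 8 = (v**3 − 2v**2 − 7v − 4) + (−3v**2 + 9v + 12)
  v**3 − 2v**2 − 7v − 4 = (−(1/3)v − 1/3)(−3v**2 + 9v + 12) + (0)
Last nonzero remainder: −3v**2 + 9v + 12. Dividing through by −3 gives the monic gcd v**2 − 3v − 4.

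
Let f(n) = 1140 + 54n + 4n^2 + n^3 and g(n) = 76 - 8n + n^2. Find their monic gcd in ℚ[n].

By polynomial division,
  n^3 + 4n^2 + 54n + 1140 = (n + 12)(n^2 - 8n + 76) + (74n + 228)
  n^2 - 8n + 76 = ((1/74)n - 205/1369)(74n + 228) + (150784/1369)
  74n + 228 = ((50653/75392)n + 4107/1984)(150784/1369) + (0)
The last nonzero remainder is the constant 150784/1369, so the polynomials are coprime and gcd = 1.

1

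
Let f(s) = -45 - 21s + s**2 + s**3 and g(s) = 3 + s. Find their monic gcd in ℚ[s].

Repeated division with remainder:
  s**3 + s**2 - 21s - 45 = (s**2 - 2s - 15)(s + 3) + (0)
The last nonzero remainder s + 3 is already monic.

3 + s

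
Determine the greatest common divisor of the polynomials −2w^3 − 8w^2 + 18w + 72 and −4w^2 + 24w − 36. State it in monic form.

By polynomial division,
  −2w^3 − 8w^2 + 18w + 72 = ((1/2)w + 5)(−4w^2 + 24w − 36) + (−84w + 252)
  −4w^2 + 24w − 36 = ((1/21)w − 1/7)(−84w + 252) + (0)
Last nonzero remainder: −84w + 252. Dividing through by −84 gives the monic gcd w − 3.

w − 3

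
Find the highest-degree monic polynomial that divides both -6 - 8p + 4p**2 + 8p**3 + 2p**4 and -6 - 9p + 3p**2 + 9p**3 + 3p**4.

-1 - p + p**2 + p**3

Euclidean algorithm in ℚ[p]:
  2p**4 + 8p**3 + 4p**2 - 8p - 6 = (2/3)(3p**4 + 9p**3 + 3p**2 - 9p - 6) + (2p**3 + 2p**2 - 2p - 2)
  3p**4 + 9p**3 + 3p**2 - 9p - 6 = ((3/2)p + 3)(2p**3 + 2p**2 - 2p - 2) + (0)
Last nonzero remainder: 2p**3 + 2p**2 - 2p - 2. Dividing through by 2 gives the monic gcd p**3 + p**2 - p - 1.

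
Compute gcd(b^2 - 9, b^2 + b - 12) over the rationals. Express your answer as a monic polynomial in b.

b - 3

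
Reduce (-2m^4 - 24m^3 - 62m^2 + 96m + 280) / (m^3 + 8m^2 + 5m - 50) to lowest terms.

(-2m^2 - 18m - 28)/(m + 5)

Repeated division with remainder:
  -2m^4 - 24m^3 - 62m^2 + 96m + 280 = (-2m - 8)(m^3 + 8m^2 + 5m - 50) + (12m^2 + 36m - 120)
  m^3 + 8m^2 + 5m - 50 = ((1/12)m + 5/12)(12m^2 + 36m - 120) + (0)
Last nonzero remainder: 12m^2 + 36m - 120. Dividing through by 12 gives the monic gcd m^2 + 3m - 10.
Cancel m^2 + 3m - 10 from numerator and denominator to get the reduced form.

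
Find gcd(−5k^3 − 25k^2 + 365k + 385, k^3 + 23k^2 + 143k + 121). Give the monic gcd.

Repeated division with remainder:
  −5k^3 − 25k^2 + 365k + 385 = (−5)(k^3 + 23k^2 + 143k + 121) + (90k^2 + 1080k + 990)
  k^3 + 23k^2 + 143k + 121 = ((1/90)k + 11/90)(90k^2 + 1080k + 990) + (0)
Last nonzero remainder: 90k^2 + 1080k + 990. Dividing through by 90 gives the monic gcd k^2 + 12k + 11.

k^2 + 12k + 11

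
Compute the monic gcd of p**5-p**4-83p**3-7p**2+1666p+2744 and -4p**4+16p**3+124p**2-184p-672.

Euclidean algorithm in ℚ[p]:
  p**5-p**4-83p**3-7p**2+1666p+2744 = (-(1/4)p-3/4)(-4p**4+16p**3+124p**2-184p-672) + (-40p**3+40p**2+1360p+2240)
  -4p**4+16p**3+124p**2-184p-672 = ((1/10)p-3/10)(-40p**3+40p**2+1360p+2240) + (0)
Last nonzero remainder: -40p**3+40p**2+1360p+2240. Dividing through by -40 gives the monic gcd p**3-p**2-34p-56.

p**3-p**2-34p-56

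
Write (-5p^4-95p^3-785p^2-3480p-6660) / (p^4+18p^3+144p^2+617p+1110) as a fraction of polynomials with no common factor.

(-5p-30)/(p+5)

By polynomial division,
  -5p^4-95p^3-785p^2-3480p-6660 = (-5)(p^4+18p^3+144p^2+617p+1110) + (-5p^3-65p^2-395p-1110)
  p^4+18p^3+144p^2+617p+1110 = (-(1/5)p-1)(-5p^3-65p^2-395p-1110) + (0)
Last nonzero remainder: -5p^3-65p^2-395p-1110. Dividing through by -5 gives the monic gcd p^3+13p^2+79p+222.
Cancel p^3+13p^2+79p+222 from numerator and denominator to get the reduced form.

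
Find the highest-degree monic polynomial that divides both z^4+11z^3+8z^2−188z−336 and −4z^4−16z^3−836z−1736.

Euclidean algorithm in ℚ[z]:
  z^4+11z^3+8z^2−188z−336 = (−1/4)(−4z^4−16z^3−836z−1736) + (7z^3+8z^2−397z−770)
  −4z^4−16z^3−836z−1736 = (−(4/7)z−80/49)(7z^3+8z^2−397z−770) + (−(10476/49)z^2−(94284/49)z−20952/7)
  7z^3+8z^2−397z−770 = (−(343/10476)z+2695/10476)(−(10476/49)z^2−(94284/49)z−20952/7) + (0)
Last nonzero remainder: −(10476/49)z^2−(94284/49)z−20952/7. Dividing through by −10476/49 gives the monic gcd z^2+9z+14.

z^2+9z+14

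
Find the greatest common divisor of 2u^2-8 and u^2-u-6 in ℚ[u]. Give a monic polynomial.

u+2

Euclidean algorithm in ℚ[u]:
  2u^2-8 = (2)(u^2-u-6) + (2u+4)
  u^2-u-6 = ((1/2)u-3/2)(2u+4) + (0)
Last nonzero remainder: 2u+4. Dividing through by 2 gives the monic gcd u+2.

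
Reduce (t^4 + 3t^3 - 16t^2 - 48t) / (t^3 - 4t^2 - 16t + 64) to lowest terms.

(t^2 + 3t)/(t - 4)

Repeated division with remainder:
  t^4 + 3t^3 - 16t^2 - 48t = (t + 7)(t^3 - 4t^2 - 16t + 64) + (28t^2 - 448)
  t^3 - 4t^2 - 16t + 64 = ((1/28)t - 1/7)(28t^2 - 448) + (0)
Last nonzero remainder: 28t^2 - 448. Dividing through by 28 gives the monic gcd t^2 - 16.
Cancel t^2 - 16 from numerator and denominator to get the reduced form.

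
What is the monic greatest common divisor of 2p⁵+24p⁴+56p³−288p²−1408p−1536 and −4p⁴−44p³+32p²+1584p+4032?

Apply the Euclidean algorithm:
  2p⁵+24p⁴+56p³−288p²−1408p−1536 = (−(1/2)p−1/2)(−4p⁴−44p³+32p²+1584p+4032) + (50p³+520p²+1400p+480)
  −4p⁴−44p³+32p²+1584p+4032 = (−(2/25)p−6/125)(50p³+520p²+1400p+480) + ((4224/25)p²+(8448/5)p+101376/25)
  50p³+520p²+1400p+480 = ((625/2112)p+125/1056)((4224/25)p²+(8448/5)p+101376/25) + (0)
Last nonzero remainder: (4224/25)p²+(8448/5)p+101376/25. Dividing through by 4224/25 gives the monic gcd p²+10p+24.

p²+10p+24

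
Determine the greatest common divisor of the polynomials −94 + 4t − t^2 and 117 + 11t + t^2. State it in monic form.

1

Euclidean algorithm in ℚ[t]:
  −t^2 + 4t − 94 = (−1)(t^2 + 11t + 117) + (15t + 23)
  t^2 + 11t + 117 = ((1/15)t + 142/225)(15t + 23) + (23059/225)
  15t + 23 = ((3375/23059)t + 5175/23059)(23059/225) + (0)
The last nonzero remainder is the constant 23059/225, so the polynomials are coprime and gcd = 1.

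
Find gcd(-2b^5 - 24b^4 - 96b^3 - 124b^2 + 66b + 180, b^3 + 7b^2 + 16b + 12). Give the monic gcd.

Apply the Euclidean algorithm:
  -2b^5 - 24b^4 - 96b^3 - 124b^2 + 66b + 180 = (-2b^2 - 10b + 6)(b^3 + 7b^2 + 16b + 12) + (18b^2 + 90b + 108)
  b^3 + 7b^2 + 16b + 12 = ((1/18)b + 1/9)(18b^2 + 90b + 108) + (0)
Last nonzero remainder: 18b^2 + 90b + 108. Dividing through by 18 gives the monic gcd b^2 + 5b + 6.

b^2 + 5b + 6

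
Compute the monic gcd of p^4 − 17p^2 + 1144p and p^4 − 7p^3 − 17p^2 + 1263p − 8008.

p^3 − 17p + 1144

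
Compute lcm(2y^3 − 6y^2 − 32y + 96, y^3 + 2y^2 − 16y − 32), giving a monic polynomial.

y^4 − y^3 − 22y^2 + 16y + 96

Apply the Euclidean algorithm:
  2y^3 − 6y^2 − 32y + 96 = (2)(y^3 + 2y^2 − 16y − 32) + (−10y^2 + 160)
  y^3 + 2y^2 − 16y − 32 = (−(1/10)y − 1/5)(−10y^2 + 160) + (0)
Last nonzero remainder: −10y^2 + 160. Dividing through by −10 gives the monic gcd y^2 − 16.
Then lcm(f, g) = f·g / gcd(f, g); expanding and making the result monic gives the answer.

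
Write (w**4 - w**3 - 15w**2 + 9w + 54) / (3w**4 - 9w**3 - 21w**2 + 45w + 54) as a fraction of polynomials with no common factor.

(w + 3)/(3w + 3)

Apply the Euclidean algorithm:
  w**4 - w**3 - 15w**2 + 9w + 54 = (1/3)(3w**4 - 9w**3 - 21w**2 + 45w + 54) + (2w**3 - 8w**2 - 6w + 36)
  3w**4 - 9w**3 - 21w**2 + 45w + 54 = ((3/2)w + 3/2)(2w**3 - 8w**2 - 6w + 36) + (0)
Last nonzero remainder: 2w**3 - 8w**2 - 6w + 36. Dividing through by 2 gives the monic gcd w**3 - 4w**2 - 3w + 18.
Cancel w**3 - 4w**2 - 3w + 18 from numerator and denominator to get the reduced form.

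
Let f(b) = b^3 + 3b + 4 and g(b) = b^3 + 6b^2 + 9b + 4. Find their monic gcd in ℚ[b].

b + 1

Apply the Euclidean algorithm:
  b^3 + 3b + 4 = (b^3 + 6b^2 + 9b + 4) + (−6b^2 − 6b)
  b^3 + 6b^2 + 9b + 4 = (−(1/6)b − 5/6)(−6b^2 − 6b) + (4b + 4)
  −6b^2 − 6b = (−(3/2)b)(4b + 4) + (0)
Last nonzero remainder: 4b + 4. Dividing through by 4 gives the monic gcd b + 1.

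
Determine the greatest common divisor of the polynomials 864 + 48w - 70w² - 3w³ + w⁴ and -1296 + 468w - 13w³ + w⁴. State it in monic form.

216 - 42w - 7w² + w³

Apply the Euclidean algorithm:
  w⁴ - 3w³ - 70w² + 48w + 864 = (w⁴ - 13w³ + 468w - 1296) + (10w³ - 70w² - 420w + 2160)
  w⁴ - 13w³ + 468w - 1296 = ((1/10)w - 3/5)(10w³ - 70w² - 420w + 2160) + (0)
Last nonzero remainder: 10w³ - 70w² - 420w + 2160. Dividing through by 10 gives the monic gcd w³ - 7w² - 42w + 216.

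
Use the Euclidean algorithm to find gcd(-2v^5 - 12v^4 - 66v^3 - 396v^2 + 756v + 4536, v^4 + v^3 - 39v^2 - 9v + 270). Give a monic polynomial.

By polynomial division,
  -2v^5 - 12v^4 - 66v^3 - 396v^2 + 756v + 4536 = (-2v - 10)(v^4 + v^3 - 39v^2 - 9v + 270) + (-134v^3 - 804v^2 + 1206v + 7236)
  v^4 + v^3 - 39v^2 - 9v + 270 = (-(1/134)v + 5/134)(-134v^3 - 804v^2 + 1206v + 7236) + (0)
Last nonzero remainder: -134v^3 - 804v^2 + 1206v + 7236. Dividing through by -134 gives the monic gcd v^3 + 6v^2 - 9v - 54.

v^3 + 6v^2 - 9v - 54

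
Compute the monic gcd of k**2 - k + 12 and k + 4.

1

Apply the Euclidean algorithm:
  k**2 - k + 12 = (k - 5)(k + 4) + (32)
  k + 4 = ((1/32)k + 1/8)(32) + (0)
The last nonzero remainder is the constant 32, so the polynomials are coprime and gcd = 1.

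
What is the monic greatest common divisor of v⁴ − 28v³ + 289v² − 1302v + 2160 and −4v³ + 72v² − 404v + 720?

By polynomial division,
  v⁴ − 28v³ + 289v² − 1302v + 2160 = (−(1/4)v + 5/2)(−4v³ + 72v² − 404v + 720) + (8v² − 112v + 360)
  −4v³ + 72v² − 404v + 720 = (−(1/2)v + 2)(8v² − 112v + 360) + (0)
Last nonzero remainder: 8v² − 112v + 360. Dividing through by 8 gives the monic gcd v² − 14v + 45.

v² − 14v + 45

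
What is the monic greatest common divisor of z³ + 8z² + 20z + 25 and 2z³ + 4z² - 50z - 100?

Apply the Euclidean algorithm:
  z³ + 8z² + 20z + 25 = (1/2)(2z³ + 4z² - 50z - 100) + (6z² + 45z + 75)
  2z³ + 4z² - 50z - 100 = ((1/3)z - 11/6)(6z² + 45z + 75) + ((15/2)z + 75/2)
  6z² + 45z + 75 = ((4/5)z + 2)((15/2)z + 75/2) + (0)
Last nonzero remainder: (15/2)z + 75/2. Dividing through by 15/2 gives the monic gcd z + 5.

z + 5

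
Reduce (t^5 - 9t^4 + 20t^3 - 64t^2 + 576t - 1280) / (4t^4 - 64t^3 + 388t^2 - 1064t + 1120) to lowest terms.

(t^3 - 64)/(4t^2 - 28t + 56)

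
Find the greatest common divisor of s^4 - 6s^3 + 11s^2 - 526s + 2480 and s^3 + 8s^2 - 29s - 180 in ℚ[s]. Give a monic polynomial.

Repeated division with remainder:
  s^4 - 6s^3 + 11s^2 - 526s + 2480 = (s - 14)(s^3 + 8s^2 - 29s - 180) + (152s^2 - 752s - 40)
  s^3 + 8s^2 - 29s - 180 = ((1/152)s + 123/1444)(152s^2 - 752s - 40) + ((12750/361)s - 63750/361)
  152s^2 - 752s - 40 = ((27436/6375)s + 1444/6375)((12750/361)s - 63750/361) + (0)
Last nonzero remainder: (12750/361)s - 63750/361. Dividing through by 12750/361 gives the monic gcd s - 5.

s - 5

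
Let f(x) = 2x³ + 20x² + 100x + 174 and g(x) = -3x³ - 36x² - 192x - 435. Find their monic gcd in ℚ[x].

Repeated division with remainder:
  2x³ + 20x² + 100x + 174 = (-2/3)(-3x³ - 36x² - 192x - 435) + (-4x² - 28x - 116)
  -3x³ - 36x² - 192x - 435 = ((3/4)x + 15/4)(-4x² - 28x - 116) + (0)
Last nonzero remainder: -4x² - 28x - 116. Dividing through by -4 gives the monic gcd x² + 7x + 29.

x² + 7x + 29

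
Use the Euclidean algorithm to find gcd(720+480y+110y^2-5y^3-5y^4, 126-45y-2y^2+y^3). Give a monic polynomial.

-6+y

Apply the Euclidean algorithm:
  -5y^4-5y^3+110y^2+480y+720 = (-5y-15)(y^3-2y^2-45y+126) + (-145y^2+435y+2610)
  y^3-2y^2-45y+126 = (-(1/145)y-1/145)(-145y^2+435y+2610) + (-24y+144)
  -145y^2+435y+2610 = ((145/24)y+145/8)(-24y+144) + (0)
Last nonzero remainder: -24y+144. Dividing through by -24 gives the monic gcd y-6.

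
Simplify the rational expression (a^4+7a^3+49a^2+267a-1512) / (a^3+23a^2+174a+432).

By polynomial division,
  a^4+7a^3+49a^2+267a-1512 = (a-16)(a^3+23a^2+174a+432) + (243a^2+2619a+5400)
  a^3+23a^2+174a+432 = ((1/243)a+110/2187)(243a^2+2619a+5400) + ((1624/81)a+12992/81)
  243a^2+2619a+5400 = ((19683/1624)a+54675/1624)((1624/81)a+12992/81) + (0)
Last nonzero remainder: (1624/81)a+12992/81. Dividing through by 1624/81 gives the monic gcd a+8.
Cancel a+8 from numerator and denominator to get the reduced form.

(a^3-a^2+57a-189)/(a^2+15a+54)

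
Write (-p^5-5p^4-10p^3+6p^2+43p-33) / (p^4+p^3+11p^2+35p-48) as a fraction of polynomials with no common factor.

(-p^3-3p^2-7p+11)/(p^2-p+16)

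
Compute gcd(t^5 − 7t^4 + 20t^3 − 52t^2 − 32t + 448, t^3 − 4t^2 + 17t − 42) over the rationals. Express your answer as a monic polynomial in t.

Euclidean algorithm in ℚ[t]:
  t^5 − 7t^4 + 20t^3 − 52t^2 − 32t + 448 = (t^2 − 3t − 9)(t^3 − 4t^2 + 17t − 42) + (5t^2 − 5t + 70)
  t^3 − 4t^2 + 17t − 42 = ((1/5)t − 3/5)(5t^2 − 5t + 70) + (0)
Last nonzero remainder: 5t^2 − 5t + 70. Dividing through by 5 gives the monic gcd t^2 − t + 14.

t^2 − t + 14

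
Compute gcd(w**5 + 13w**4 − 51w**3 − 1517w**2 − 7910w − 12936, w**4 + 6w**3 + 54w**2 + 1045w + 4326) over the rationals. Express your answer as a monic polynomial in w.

w**2 + 13w + 42

Euclidean algorithm in ℚ[w]:
  w**5 + 13w**4 − 51w**3 − 1517w**2 − 7910w − 12936 = (w + 7)(w**4 + 6w**3 + 54w**2 + 1045w + 4326) + (−147w**3 − 2940w**2 − 19551w − 43218)
  w**4 + 6w**3 + 54w**2 + 1045w + 4326 = (−(1/147)w + 2/21)(−147w**3 − 2940w**2 − 19551w − 43218) + (201w**2 + 2613w + 8442)
  −147w**3 − 2940w**2 − 19551w − 43218 = (−(49/67)w − 343/67)(201w**2 + 2613w + 8442) + (0)
Last nonzero remainder: 201w**2 + 2613w + 8442. Dividing through by 201 gives the monic gcd w**2 + 13w + 42.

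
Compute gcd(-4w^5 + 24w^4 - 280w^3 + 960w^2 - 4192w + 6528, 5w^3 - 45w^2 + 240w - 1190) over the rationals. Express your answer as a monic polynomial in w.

w^2 - 2w + 34

Euclidean algorithm in ℚ[w]:
  -4w^5 + 24w^4 - 280w^3 + 960w^2 - 4192w + 6528 = (-(4/5)w^2 - (12/5)w - 196/5)(5w^3 - 45w^2 + 240w - 1190) + (-1180w^2 + 2360w - 40120)
  5w^3 - 45w^2 + 240w - 1190 = (-(1/236)w + 7/236)(-1180w^2 + 2360w - 40120) + (0)
Last nonzero remainder: -1180w^2 + 2360w - 40120. Dividing through by -1180 gives the monic gcd w^2 - 2w + 34.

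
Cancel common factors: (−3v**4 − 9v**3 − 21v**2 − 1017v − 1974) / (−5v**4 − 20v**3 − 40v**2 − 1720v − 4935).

Repeated division with remainder:
  −3v**4 − 9v**3 − 21v**2 − 1017v − 1974 = (3/5)(−5v**4 − 20v**3 − 40v**2 − 1720v − 4935) + (3v**3 + 3v**2 + 15v + 987)
  −5v**4 − 20v**3 − 40v**2 − 1720v − 4935 = (−(5/3)v − 5)(3v**3 + 3v**2 + 15v + 987) + (0)
Last nonzero remainder: 3v**3 + 3v**2 + 15v + 987. Dividing through by 3 gives the monic gcd v**3 + v**2 + 5v + 329.
Cancel v**3 + v**2 + 5v + 329 from numerator and denominator to get the reduced form.

(3v + 6)/(5v + 15)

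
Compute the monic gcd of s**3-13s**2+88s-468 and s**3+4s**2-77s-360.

s-9

By polynomial division,
  s**3-13s**2+88s-468 = (s**3+4s**2-77s-360) + (-17s**2+165s-108)
  s**3+4s**2-77s-360 = (-(1/17)s-233/289)(-17s**2+165s-108) + ((14356/289)s-129204/289)
  -17s**2+165s-108 = (-(4913/14356)s+867/3589)((14356/289)s-129204/289) + (0)
Last nonzero remainder: (14356/289)s-129204/289. Dividing through by 14356/289 gives the monic gcd s-9.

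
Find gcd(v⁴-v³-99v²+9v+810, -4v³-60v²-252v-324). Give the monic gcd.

Euclidean algorithm in ℚ[v]:
  v⁴-v³-99v²+9v+810 = (-(1/4)v+4)(-4v³-60v²-252v-324) + (78v²+936v+2106)
  -4v³-60v²-252v-324 = (-(2/39)v-2/13)(78v²+936v+2106) + (0)
Last nonzero remainder: 78v²+936v+2106. Dividing through by 78 gives the monic gcd v²+12v+27.

v²+12v+27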